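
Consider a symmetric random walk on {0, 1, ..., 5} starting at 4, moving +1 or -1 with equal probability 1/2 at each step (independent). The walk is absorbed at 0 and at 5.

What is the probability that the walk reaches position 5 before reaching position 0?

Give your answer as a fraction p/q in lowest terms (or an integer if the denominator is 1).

Answer: 4/5

Derivation:
Symmetric walk (p = 1/2): the harmonic-function argument gives P(hit 5 before 0 | start at 4) = a/N.
P = 4/5 = 4/5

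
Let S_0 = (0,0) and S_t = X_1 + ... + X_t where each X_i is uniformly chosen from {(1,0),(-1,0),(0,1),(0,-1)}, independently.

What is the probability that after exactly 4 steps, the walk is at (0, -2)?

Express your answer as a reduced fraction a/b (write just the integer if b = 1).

Let h be the number of horizontal steps (so 4-h are vertical). To end at (0,-2) need (h+0)/2 right-steps and ((4-h)-2)/2 up-steps.
Sum over h with 0 ≤ h ≤ 2, h ≡ 0 (mod 2), 4-h ≡ 0 (mod 2):
h=0: C(4,0)·C(0,0)·C(4,1) = 1·1·4 = 4
h=2: C(4,2)·C(2,1)·C(2,0) = 6·2·1 = 12
Total favorable: 16
Total paths: 4^4 = 256
P = 16/256 = 1/16

Answer: 1/16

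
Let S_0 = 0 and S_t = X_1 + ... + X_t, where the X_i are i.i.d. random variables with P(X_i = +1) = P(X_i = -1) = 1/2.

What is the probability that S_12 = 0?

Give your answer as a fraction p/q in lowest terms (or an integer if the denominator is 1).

To return to 0 after 12 steps: need exactly 6 steps of +1 and 6 of -1.
Favorable paths: C(12,6) = 924
Total paths: 2^12 = 4096
P = 924/4096 = 231/1024

Answer: 231/1024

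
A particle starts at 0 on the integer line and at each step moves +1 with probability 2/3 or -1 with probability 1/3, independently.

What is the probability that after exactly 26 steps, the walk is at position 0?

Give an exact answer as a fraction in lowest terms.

Answer: 85201715200/2541865828329

Derivation:
To be at 0 after 26 steps: need exactly 13 steps of +1 and 13 of -1.
Number of such sequences: C(26,13) = 10400600
Each has probability (2/3)^13 · (1/3)^13 = 8192/2541865828329
P = 10400600 · 8192/2541865828329 = 85201715200/2541865828329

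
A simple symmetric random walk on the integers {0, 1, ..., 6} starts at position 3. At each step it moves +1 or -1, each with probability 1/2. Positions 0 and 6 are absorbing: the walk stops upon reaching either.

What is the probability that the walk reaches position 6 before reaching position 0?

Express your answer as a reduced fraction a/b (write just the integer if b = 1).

Answer: 1/2

Derivation:
Symmetric walk (p = 1/2): the harmonic-function argument gives P(hit 6 before 0 | start at 3) = a/N.
P = 3/6 = 1/2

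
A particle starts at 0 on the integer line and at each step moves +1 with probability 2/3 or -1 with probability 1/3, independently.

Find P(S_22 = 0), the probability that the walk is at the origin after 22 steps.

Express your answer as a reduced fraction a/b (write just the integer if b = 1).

Answer: 481574912/10460353203

Derivation:
To be at 0 after 22 steps: need exactly 11 steps of +1 and 11 of -1.
Number of such sequences: C(22,11) = 705432
Each has probability (2/3)^11 · (1/3)^11 = 2048/31381059609
P = 705432 · 2048/31381059609 = 481574912/10460353203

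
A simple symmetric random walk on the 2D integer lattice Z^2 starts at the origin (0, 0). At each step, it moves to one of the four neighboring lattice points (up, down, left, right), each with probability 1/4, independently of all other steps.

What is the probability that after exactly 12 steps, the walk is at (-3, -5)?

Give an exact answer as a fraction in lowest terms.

Answer: 3267/1048576

Derivation:
Let h be the number of horizontal steps (so 12-h are vertical). To end at (-3,-5) need (h-3)/2 right-steps and ((12-h)-5)/2 up-steps.
Sum over h with 3 ≤ h ≤ 7, h ≡ 1 (mod 2), 12-h ≡ 1 (mod 2):
h=3: C(12,3)·C(3,0)·C(9,2) = 220·1·36 = 7920
h=5: C(12,5)·C(5,1)·C(7,1) = 792·5·7 = 27720
h=7: C(12,7)·C(7,2)·C(5,0) = 792·21·1 = 16632
Total favorable: 52272
Total paths: 4^12 = 16777216
P = 52272/16777216 = 3267/1048576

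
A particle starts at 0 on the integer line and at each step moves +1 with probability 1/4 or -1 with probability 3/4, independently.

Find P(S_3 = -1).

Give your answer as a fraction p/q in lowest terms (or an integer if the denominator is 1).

To reach position -1 after 3 steps: need 1 step of +1 and 2 steps of -1.
Number of such sequences: C(3,1) = 3
Each has probability (1/4)^1 · (3/4)^2 = 9/64
P = 3 · 9/64 = 27/64

Answer: 27/64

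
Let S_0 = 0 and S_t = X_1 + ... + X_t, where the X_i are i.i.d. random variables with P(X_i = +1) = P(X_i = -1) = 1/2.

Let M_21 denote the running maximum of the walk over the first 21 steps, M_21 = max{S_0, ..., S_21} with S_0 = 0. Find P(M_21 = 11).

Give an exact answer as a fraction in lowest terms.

Answer: 20349/2097152

Derivation:
Let M_21 = max(S_0,...,S_21). Use the reflection principle: for j ≥ 1, #{paths with M_21 ≥ j} = #{S_21 ≥ j} + #{S_21 ≥ j+1}.
By reflection, #{M_21 ≥ 11} = #{S_21 ≥ 11} + #{S_21 ≥ 12} = 27896 + 7547 = 35443.
#{M_21 ≥ 12} = #{S_21 ≥ 12} + #{S_21 ≥ 13} = 7547 + 7547 = 15094.
#{M_21 = 11} = 35443 - 15094 = 20349.
P(M_21 = 11) = 20349/2097152 = 20349/2097152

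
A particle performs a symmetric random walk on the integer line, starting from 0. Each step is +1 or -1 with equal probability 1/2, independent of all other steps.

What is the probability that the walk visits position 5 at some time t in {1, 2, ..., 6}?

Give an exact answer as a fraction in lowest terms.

Answer: 1/32

Derivation:
Count via complement. Let g(t,s) = #length-t paths at position s with S_1..S_t all ≠ 5.
g(t,s) = g(t-1,s-1) + g(t-1,s+1) for s ≠ 5; g(t,5) = 0.
t=0: g(0,0)=1
t=1: g(1,-1)=1 g(1,1)=1
t=2: g(2,-2)=1 g(2,0)=2 g(2,2)=1
t=3: g(3,-3)=1 g(3,-1)=3 g(3,1)=3 g(3,3)=1
t=4: g(4,-4)=1 g(4,-2)=4 g(4,0)=6 g(4,2)=4 g(4,4)=1
t=5: g(5,-5)=1 g(5,-3)=5 g(5,-1)=10 g(5,1)=10 g(5,3)=5
t=6: g(6,-6)=1 g(6,-4)=6 g(6,-2)=15 g(6,0)=20 g(6,2)=15 g(6,4)=5
Paths never hitting 5: Σ_s g(6,s) = 62
Paths hitting 5: 2^6 - 62 = 2
P = 2/64 = 1/32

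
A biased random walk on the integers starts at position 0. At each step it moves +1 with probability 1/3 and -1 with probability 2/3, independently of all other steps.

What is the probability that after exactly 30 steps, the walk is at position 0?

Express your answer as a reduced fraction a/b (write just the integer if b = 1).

Answer: 564765655040/22876792454961

Derivation:
To be at 0 after 30 steps: need exactly 15 steps of +1 and 15 of -1.
Number of such sequences: C(30,15) = 155117520
Each has probability (1/3)^15 · (2/3)^15 = 32768/205891132094649
P = 155117520 · 32768/205891132094649 = 564765655040/22876792454961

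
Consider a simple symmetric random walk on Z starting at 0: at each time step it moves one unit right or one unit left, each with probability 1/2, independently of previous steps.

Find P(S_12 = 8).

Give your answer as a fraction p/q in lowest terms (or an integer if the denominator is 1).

Answer: 33/2048

Derivation:
To reach position 8 after 12 steps: need 10 steps of +1 and 2 of -1.
Favorable paths: C(12,10) = 66
Total paths: 2^12 = 4096
P = 66/4096 = 33/2048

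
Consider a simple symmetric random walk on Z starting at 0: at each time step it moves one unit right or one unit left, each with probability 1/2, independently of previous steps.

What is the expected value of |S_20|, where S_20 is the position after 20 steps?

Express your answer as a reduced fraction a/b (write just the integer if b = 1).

S_20 takes values m ≡ 0 (mod 2) with |m| ≤ 20; P(S_20=m) = C(20,(20+m)/2)/2^20.
Total paths: 2^20 = 1048576
Distribution: P(S=-20)=1/1048576, P(S=-18)=20/1048576, P(S=-16)=190/1048576, P(S=-14)=1140/1048576, P(S=-12)=4845/1048576, P(S=-10)=15504/1048576, P(S=-8)=38760/1048576, P(S=-6)=77520/1048576, P(S=-4)=125970/1048576, P(S=-2)=167960/1048576, P(S=0)=184756/1048576, P(S=2)=167960/1048576, P(S=4)=125970/1048576, P(S=6)=77520/1048576, P(S=8)=38760/1048576, P(S=10)=15504/1048576, P(S=12)=4845/1048576, P(S=14)=1140/1048576, P(S=16)=190/1048576, P(S=18)=20/1048576, P(S=20)=1/1048576
E[|S_20|] = Σ_m |m|·P(S_20=m) = 3695120/1048576 = 230945/65536

Answer: 230945/65536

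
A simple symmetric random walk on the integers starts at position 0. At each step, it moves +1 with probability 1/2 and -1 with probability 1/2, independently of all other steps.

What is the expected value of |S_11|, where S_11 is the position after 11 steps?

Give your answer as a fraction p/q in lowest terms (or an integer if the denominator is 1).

S_11 takes values m ≡ 1 (mod 2) with |m| ≤ 11; P(S_11=m) = C(11,(11+m)/2)/2^11.
Total paths: 2^11 = 2048
Distribution: P(S=-11)=1/2048, P(S=-9)=11/2048, P(S=-7)=55/2048, P(S=-5)=165/2048, P(S=-3)=330/2048, P(S=-1)=462/2048, P(S=1)=462/2048, P(S=3)=330/2048, P(S=5)=165/2048, P(S=7)=55/2048, P(S=9)=11/2048, P(S=11)=1/2048
E[|S_11|] = Σ_m |m|·P(S_11=m) = 5544/2048 = 693/256

Answer: 693/256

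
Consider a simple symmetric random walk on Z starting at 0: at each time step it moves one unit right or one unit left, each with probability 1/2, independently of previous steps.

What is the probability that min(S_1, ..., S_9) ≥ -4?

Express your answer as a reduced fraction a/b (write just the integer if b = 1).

Let f(t,s) = #length-t paths at position s with S_1..S_t all ≥ -4.
f(t,s) = f(t-1,s-1) + f(t-1,s+1) for s ≥ -4; f(t,s) = 0 for s < -4.
t=0: f(0,0)=1
t=1: f(1,-1)=1 f(1,1)=1
t=2: f(2,-2)=1 f(2,0)=2 f(2,2)=1
t=3: f(3,-3)=1 f(3,-1)=3 f(3,1)=3 f(3,3)=1
t=4: f(4,-4)=1 f(4,-2)=4 f(4,0)=6 f(4,2)=4 f(4,4)=1
t=5: f(5,-3)=5 f(5,-1)=10 f(5,1)=10 f(5,3)=5 f(5,5)=1
t=6: f(6,-4)=5 f(6,-2)=15 f(6,0)=20 f(6,2)=15 f(6,4)=6 f(6,6)=1
t=7: f(7,-3)=20 f(7,-1)=35 f(7,1)=35 f(7,3)=21 f(7,5)=7 f(7,7)=1
t=8: f(8,-4)=20 f(8,-2)=55 f(8,0)=70 f(8,2)=56 f(8,4)=28 f(8,6)=8 f(8,8)=1
t=9: f(9,-3)=75 f(9,-1)=125 f(9,1)=126 f(9,3)=84 f(9,5)=36 f(9,7)=9 f(9,9)=1
Σ_s f(9,s) = 456
P = 456/512 = 57/64

Answer: 57/64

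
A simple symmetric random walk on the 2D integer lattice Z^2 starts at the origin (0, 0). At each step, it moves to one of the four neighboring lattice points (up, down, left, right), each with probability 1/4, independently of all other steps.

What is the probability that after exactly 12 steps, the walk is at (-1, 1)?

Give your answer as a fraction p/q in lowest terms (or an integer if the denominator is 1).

Answer: 22869/524288

Derivation:
Let h be the number of horizontal steps (so 12-h are vertical). To end at (-1,1) need (h-1)/2 right-steps and ((12-h)+1)/2 up-steps.
Sum over h with 1 ≤ h ≤ 11, h ≡ 1 (mod 2), 12-h ≡ 1 (mod 2):
h=1: C(12,1)·C(1,0)·C(11,6) = 12·1·462 = 5544
h=3: C(12,3)·C(3,1)·C(9,5) = 220·3·126 = 83160
h=5: C(12,5)·C(5,2)·C(7,4) = 792·10·35 = 277200
h=7: C(12,7)·C(7,3)·C(5,3) = 792·35·10 = 277200
h=9: C(12,9)·C(9,4)·C(3,2) = 220·126·3 = 83160
h=11: C(12,11)·C(11,5)·C(1,1) = 12·462·1 = 5544
Total favorable: 731808
Total paths: 4^12 = 16777216
P = 731808/16777216 = 22869/524288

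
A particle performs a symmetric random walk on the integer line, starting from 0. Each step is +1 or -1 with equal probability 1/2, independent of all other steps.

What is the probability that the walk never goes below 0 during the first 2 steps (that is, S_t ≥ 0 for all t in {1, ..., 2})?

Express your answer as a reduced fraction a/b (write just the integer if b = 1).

Let f(t,s) = #length-t paths at position s with S_1..S_t all ≥ 0.
f(t,s) = f(t-1,s-1) + f(t-1,s+1) for s ≥ 0; f(t,s) = 0 for s < 0.
t=0: f(0,0)=1
t=1: f(1,1)=1
t=2: f(2,0)=1 f(2,2)=1
Σ_s f(2,s) = 2
P = 2/4 = 1/2

Answer: 1/2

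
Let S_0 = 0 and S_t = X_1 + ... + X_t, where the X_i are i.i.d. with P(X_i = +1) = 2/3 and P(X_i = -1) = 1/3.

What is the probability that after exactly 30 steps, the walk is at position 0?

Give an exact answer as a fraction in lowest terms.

Answer: 564765655040/22876792454961

Derivation:
To be at 0 after 30 steps: need exactly 15 steps of +1 and 15 of -1.
Number of such sequences: C(30,15) = 155117520
Each has probability (2/3)^15 · (1/3)^15 = 32768/205891132094649
P = 155117520 · 32768/205891132094649 = 564765655040/22876792454961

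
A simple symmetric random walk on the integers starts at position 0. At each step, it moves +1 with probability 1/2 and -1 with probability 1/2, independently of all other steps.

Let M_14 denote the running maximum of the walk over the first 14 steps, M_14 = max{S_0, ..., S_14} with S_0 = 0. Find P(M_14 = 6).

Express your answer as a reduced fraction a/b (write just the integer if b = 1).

Answer: 1001/16384

Derivation:
Let M_14 = max(S_0,...,S_14). Use the reflection principle: for j ≥ 1, #{paths with M_14 ≥ j} = #{S_14 ≥ j} + #{S_14 ≥ j+1}.
By reflection, #{M_14 ≥ 6} = #{S_14 ≥ 6} + #{S_14 ≥ 7} = 1471 + 470 = 1941.
#{M_14 ≥ 7} = #{S_14 ≥ 7} + #{S_14 ≥ 8} = 470 + 470 = 940.
#{M_14 = 6} = 1941 - 940 = 1001.
P(M_14 = 6) = 1001/16384 = 1001/16384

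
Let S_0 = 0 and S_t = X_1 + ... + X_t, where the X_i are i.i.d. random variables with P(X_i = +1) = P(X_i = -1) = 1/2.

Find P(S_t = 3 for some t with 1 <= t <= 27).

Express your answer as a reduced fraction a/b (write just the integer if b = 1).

Count via complement. Let g(t,s) = #length-t paths at position s with S_1..S_t all ≠ 3.
g(t,s) = g(t-1,s-1) + g(t-1,s+1) for s ≠ 3; g(t,3) = 0.
t=0: g(0,0)=1
t=1: g(1,-1)=1 g(1,1)=1
t=2: g(2,-2)=1 g(2,0)=2 g(2,2)=1
t=3: g(3,-3)=1 g(3,-1)=3 g(3,1)=3
t=4: g(4,-4)=1 g(4,-2)=4 g(4,0)=6 g(4,2)=3
t=5: g(5,-5)=1 g(5,-3)=5 g(5,-1)=10 g(5,1)=9
t=6: g(6,-6)=1 g(6,-4)=6 g(6,-2)=15 g(6,0)=19 g(6,2)=9
t=7: g(7,-7)=1 g(7,-5)=7 g(7,-3)=21 g(7,-1)=34 g(7,1)=28
t=8: g(8,-8)=1 g(8,-6)=8 g(8,-4)=28 g(8,-2)=55 g(8,0)=62 g(8,2)=28
t=9: g(9,-9)=1 g(9,-7)=9 g(9,-5)=36 g(9,-3)=83 g(9,-1)=117 g(9,1)=90
t=10: g(10,-10)=1 g(10,-8)=10 g(10,-6)=45 g(10,-4)=119 g(10,-2)=200 g(10,0)=207 g(10,2)=90
t=11: g(11,-11)=1 g(11,-9)=11 g(11,-7)=55 g(11,-5)=164 g(11,-3)=319 g(11,-1)=407 g(11,1)=297
t=12: g(12,-12)=1 g(12,-10)=12 g(12,-8)=66 g(12,-6)=219 g(12,-4)=483 g(12,-2)=726 g(12,0)=704 g(12,2)=297
t=13: g(13,-13)=1 g(13,-11)=13 g(13,-9)=78 g(13,-7)=285 g(13,-5)=702 g(13,-3)=1209 g(13,-1)=1430 g(13,1)=1001
t=14: g(14,-14)=1 g(14,-12)=14 g(14,-10)=91 g(14,-8)=363 g(14,-6)=987 g(14,-4)=1911 g(14,-2)=2639 g(14,0)=2431 g(14,2)=1001
t=15: g(15,-15)=1 g(15,-13)=15 g(15,-11)=105 g(15,-9)=454 g(15,-7)=1350 g(15,-5)=2898 g(15,-3)=4550 g(15,-1)=5070 g(15,1)=3432
t=16: g(16,-16)=1 g(16,-14)=16 g(16,-12)=120 g(16,-10)=559 g(16,-8)=1804 g(16,-6)=4248 g(16,-4)=7448 g(16,-2)=9620 g(16,0)=8502 g(16,2)=3432
t=17: g(17,-17)=1 g(17,-15)=17 g(17,-13)=136 g(17,-11)=679 g(17,-9)=2363 g(17,-7)=6052 g(17,-5)=11696 g(17,-3)=17068 g(17,-1)=18122 g(17,1)=11934
t=18: g(18,-18)=1 g(18,-16)=18 g(18,-14)=153 g(18,-12)=815 g(18,-10)=3042 g(18,-8)=8415 g(18,-6)=17748 g(18,-4)=28764 g(18,-2)=35190 g(18,0)=30056 g(18,2)=11934
t=19: g(19,-19)=1 g(19,-17)=19 g(19,-15)=171 g(19,-13)=968 g(19,-11)=3857 g(19,-9)=11457 g(19,-7)=26163 g(19,-5)=46512 g(19,-3)=63954 g(19,-1)=65246 g(19,1)=41990
t=20: g(20,-20)=1 g(20,-18)=20 g(20,-16)=190 g(20,-14)=1139 g(20,-12)=4825 g(20,-10)=15314 g(20,-8)=37620 g(20,-6)=72675 g(20,-4)=110466 g(20,-2)=129200 g(20,0)=107236 g(20,2)=41990
t=21: g(21,-21)=1 g(21,-19)=21 g(21,-17)=210 g(21,-15)=1329 g(21,-13)=5964 g(21,-11)=20139 g(21,-9)=52934 g(21,-7)=110295 g(21,-5)=183141 g(21,-3)=239666 g(21,-1)=236436 g(21,1)=149226
t=22: g(22,-22)=1 g(22,-20)=22 g(22,-18)=231 g(22,-16)=1539 g(22,-14)=7293 g(22,-12)=26103 g(22,-10)=73073 g(22,-8)=163229 g(22,-6)=293436 g(22,-4)=422807 g(22,-2)=476102 g(22,0)=385662 g(22,2)=149226
t=23: g(23,-23)=1 g(23,-21)=23 g(23,-19)=253 g(23,-17)=1770 g(23,-15)=8832 g(23,-13)=33396 g(23,-11)=99176 g(23,-9)=236302 g(23,-7)=456665 g(23,-5)=716243 g(23,-3)=898909 g(23,-1)=861764 g(23,1)=534888
t=24: g(24,-24)=1 g(24,-22)=24 g(24,-20)=276 g(24,-18)=2023 g(24,-16)=10602 g(24,-14)=42228 g(24,-12)=132572 g(24,-10)=335478 g(24,-8)=692967 g(24,-6)=1172908 g(24,-4)=1615152 g(24,-2)=1760673 g(24,0)=1396652 g(24,2)=534888
t=25: g(25,-25)=1 g(25,-23)=25 g(25,-21)=300 g(25,-19)=2299 g(25,-17)=12625 g(25,-15)=52830 g(25,-13)=174800 g(25,-11)=468050 g(25,-9)=1028445 g(25,-7)=1865875 g(25,-5)=2788060 g(25,-3)=3375825 g(25,-1)=3157325 g(25,1)=1931540
t=26: g(26,-26)=1 g(26,-24)=26 g(26,-22)=325 g(26,-20)=2599 g(26,-18)=14924 g(26,-16)=65455 g(26,-14)=227630 g(26,-12)=642850 g(26,-10)=1496495 g(26,-8)=2894320 g(26,-6)=4653935 g(26,-4)=6163885 g(26,-2)=6533150 g(26,0)=5088865 g(26,2)=1931540
t=27: g(27,-27)=1 g(27,-25)=27 g(27,-23)=351 g(27,-21)=2924 g(27,-19)=17523 g(27,-17)=80379 g(27,-15)=293085 g(27,-13)=870480 g(27,-11)=2139345 g(27,-9)=4390815 g(27,-7)=7548255 g(27,-5)=10817820 g(27,-3)=12697035 g(27,-1)=11622015 g(27,1)=7020405
Paths never hitting 3: Σ_s g(27,s) = 57500460
Paths hitting 3: 2^27 - 57500460 = 76717268
P = 76717268/134217728 = 19179317/33554432

Answer: 19179317/33554432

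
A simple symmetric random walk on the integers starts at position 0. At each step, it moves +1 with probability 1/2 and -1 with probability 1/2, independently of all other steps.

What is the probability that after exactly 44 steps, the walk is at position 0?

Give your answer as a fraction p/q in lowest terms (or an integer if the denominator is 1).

Answer: 263012370465/2199023255552

Derivation:
To return to 0 after 44 steps: need exactly 22 steps of +1 and 22 of -1.
Favorable paths: C(44,22) = 2104098963720
Total paths: 2^44 = 17592186044416
P = 2104098963720/17592186044416 = 263012370465/2199023255552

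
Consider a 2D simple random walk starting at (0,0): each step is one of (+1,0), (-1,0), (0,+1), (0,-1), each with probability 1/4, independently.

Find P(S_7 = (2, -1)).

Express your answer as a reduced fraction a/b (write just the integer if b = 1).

Answer: 735/16384

Derivation:
Let h be the number of horizontal steps (so 7-h are vertical). To end at (2,-1) need (h+2)/2 right-steps and ((7-h)-1)/2 up-steps.
Sum over h with 2 ≤ h ≤ 6, h ≡ 0 (mod 2), 7-h ≡ 1 (mod 2):
h=2: C(7,2)·C(2,2)·C(5,2) = 21·1·10 = 210
h=4: C(7,4)·C(4,3)·C(3,1) = 35·4·3 = 420
h=6: C(7,6)·C(6,4)·C(1,0) = 7·15·1 = 105
Total favorable: 735
Total paths: 4^7 = 16384
P = 735/16384 = 735/16384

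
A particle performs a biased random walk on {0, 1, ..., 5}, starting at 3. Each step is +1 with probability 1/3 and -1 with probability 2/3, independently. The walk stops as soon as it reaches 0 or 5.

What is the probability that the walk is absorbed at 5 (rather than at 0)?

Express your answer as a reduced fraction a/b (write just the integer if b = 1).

Answer: 7/31

Derivation:
Biased walk: p = 1/3, q = 2/3, r = q/p = 2
Gambler's ruin: P(hit 5 before 0 | start at 3) = (1 - r^a)/(1 - r^N)
r^3 = 8; r^5 = 32
P = (1 - 8) / (1 - 32) = -7 / -31 = 7/31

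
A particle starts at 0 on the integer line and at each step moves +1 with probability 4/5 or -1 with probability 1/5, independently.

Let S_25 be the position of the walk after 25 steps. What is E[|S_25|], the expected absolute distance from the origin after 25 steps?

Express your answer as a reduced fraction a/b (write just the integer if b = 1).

Answer: 35765426146786873/2384185791015625

Derivation:
S_25 takes values m ≡ 1 (mod 2) with |m| ≤ 25; P(S_25=m) = C(25,(25+m)/2) · (4/5)^((25+m)/2) · (1/5)^((25-m)/2).
Distribution: P(S=-25)=1/298023223876953125, P(S=-23)=4/11920928955078125, P(S=-21)=192/11920928955078125, P(S=-19)=5888/11920928955078125, P(S=-17)=129536/11920928955078125, P(S=-15)=10881024/59604644775390625, P(S=-13)=29016064/11920928955078125, P(S=-11)=315031552/11920928955078125, P(S=-9)=2835283968/11920928955078125, P(S=-7)=21422145536/11920928955078125, P(S=-5)=685508657152/59604644775390625, P(S=-3)=747827625984/11920928955078125, P(S=-1)=3489862254592/11920928955078125, P(S=1)=13959449018368/11920928955078125, P(S=3)=47860968062976/11920928955078125, P(S=5)=701960864923648/59604644775390625, P(S=7)=350980432461824/11920928955078125, P(S=9)=743252680507392/11920928955078125, P(S=11)=1321338098679808/11920928955078125, P(S=13)=1947235092791296/11920928955078125, P(S=15)=11683410556747776/59604644775390625, P(S=17)=2225411534618624/11920928955078125, P(S=19)=1618481116086272/11920928955078125, P(S=21)=844424930131968/11920928955078125, P(S=23)=281474976710656/11920928955078125, P(S=25)=1125899906842624/298023223876953125
E[|S_25|] = Σ_m |m|·P(S_25=m) = 35765426146786873/2384185791015625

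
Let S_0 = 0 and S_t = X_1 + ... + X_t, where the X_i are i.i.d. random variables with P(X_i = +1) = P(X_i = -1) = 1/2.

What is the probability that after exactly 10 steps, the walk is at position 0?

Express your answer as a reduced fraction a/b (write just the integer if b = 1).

To return to 0 after 10 steps: need exactly 5 steps of +1 and 5 of -1.
Favorable paths: C(10,5) = 252
Total paths: 2^10 = 1024
P = 252/1024 = 63/256

Answer: 63/256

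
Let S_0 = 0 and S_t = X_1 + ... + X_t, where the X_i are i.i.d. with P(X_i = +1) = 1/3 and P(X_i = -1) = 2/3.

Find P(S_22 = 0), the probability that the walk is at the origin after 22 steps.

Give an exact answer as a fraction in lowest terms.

Answer: 481574912/10460353203

Derivation:
To be at 0 after 22 steps: need exactly 11 steps of +1 and 11 of -1.
Number of such sequences: C(22,11) = 705432
Each has probability (1/3)^11 · (2/3)^11 = 2048/31381059609
P = 705432 · 2048/31381059609 = 481574912/10460353203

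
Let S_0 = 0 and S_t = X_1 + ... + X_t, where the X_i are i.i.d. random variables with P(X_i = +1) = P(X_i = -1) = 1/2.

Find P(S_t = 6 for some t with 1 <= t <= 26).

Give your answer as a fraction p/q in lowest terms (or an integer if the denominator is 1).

Answer: 16628809/67108864

Derivation:
Count via complement. Let g(t,s) = #length-t paths at position s with S_1..S_t all ≠ 6.
g(t,s) = g(t-1,s-1) + g(t-1,s+1) for s ≠ 6; g(t,6) = 0.
t=0: g(0,0)=1
t=1: g(1,-1)=1 g(1,1)=1
t=2: g(2,-2)=1 g(2,0)=2 g(2,2)=1
t=3: g(3,-3)=1 g(3,-1)=3 g(3,1)=3 g(3,3)=1
t=4: g(4,-4)=1 g(4,-2)=4 g(4,0)=6 g(4,2)=4 g(4,4)=1
t=5: g(5,-5)=1 g(5,-3)=5 g(5,-1)=10 g(5,1)=10 g(5,3)=5 g(5,5)=1
t=6: g(6,-6)=1 g(6,-4)=6 g(6,-2)=15 g(6,0)=20 g(6,2)=15 g(6,4)=6
t=7: g(7,-7)=1 g(7,-5)=7 g(7,-3)=21 g(7,-1)=35 g(7,1)=35 g(7,3)=21 g(7,5)=6
t=8: g(8,-8)=1 g(8,-6)=8 g(8,-4)=28 g(8,-2)=56 g(8,0)=70 g(8,2)=56 g(8,4)=27
t=9: g(9,-9)=1 g(9,-7)=9 g(9,-5)=36 g(9,-3)=84 g(9,-1)=126 g(9,1)=126 g(9,3)=83 g(9,5)=27
t=10: g(10,-10)=1 g(10,-8)=10 g(10,-6)=45 g(10,-4)=120 g(10,-2)=210 g(10,0)=252 g(10,2)=209 g(10,4)=110
t=11: g(11,-11)=1 g(11,-9)=11 g(11,-7)=55 g(11,-5)=165 g(11,-3)=330 g(11,-1)=462 g(11,1)=461 g(11,3)=319 g(11,5)=110
t=12: g(12,-12)=1 g(12,-10)=12 g(12,-8)=66 g(12,-6)=220 g(12,-4)=495 g(12,-2)=792 g(12,0)=923 g(12,2)=780 g(12,4)=429
t=13: g(13,-13)=1 g(13,-11)=13 g(13,-9)=78 g(13,-7)=286 g(13,-5)=715 g(13,-3)=1287 g(13,-1)=1715 g(13,1)=1703 g(13,3)=1209 g(13,5)=429
t=14: g(14,-14)=1 g(14,-12)=14 g(14,-10)=91 g(14,-8)=364 g(14,-6)=1001 g(14,-4)=2002 g(14,-2)=3002 g(14,0)=3418 g(14,2)=2912 g(14,4)=1638
t=15: g(15,-15)=1 g(15,-13)=15 g(15,-11)=105 g(15,-9)=455 g(15,-7)=1365 g(15,-5)=3003 g(15,-3)=5004 g(15,-1)=6420 g(15,1)=6330 g(15,3)=4550 g(15,5)=1638
t=16: g(16,-16)=1 g(16,-14)=16 g(16,-12)=120 g(16,-10)=560 g(16,-8)=1820 g(16,-6)=4368 g(16,-4)=8007 g(16,-2)=11424 g(16,0)=12750 g(16,2)=10880 g(16,4)=6188
t=17: g(17,-17)=1 g(17,-15)=17 g(17,-13)=136 g(17,-11)=680 g(17,-9)=2380 g(17,-7)=6188 g(17,-5)=12375 g(17,-3)=19431 g(17,-1)=24174 g(17,1)=23630 g(17,3)=17068 g(17,5)=6188
t=18: g(18,-18)=1 g(18,-16)=18 g(18,-14)=153 g(18,-12)=816 g(18,-10)=3060 g(18,-8)=8568 g(18,-6)=18563 g(18,-4)=31806 g(18,-2)=43605 g(18,0)=47804 g(18,2)=40698 g(18,4)=23256
t=19: g(19,-19)=1 g(19,-17)=19 g(19,-15)=171 g(19,-13)=969 g(19,-11)=3876 g(19,-9)=11628 g(19,-7)=27131 g(19,-5)=50369 g(19,-3)=75411 g(19,-1)=91409 g(19,1)=88502 g(19,3)=63954 g(19,5)=23256
t=20: g(20,-20)=1 g(20,-18)=20 g(20,-16)=190 g(20,-14)=1140 g(20,-12)=4845 g(20,-10)=15504 g(20,-8)=38759 g(20,-6)=77500 g(20,-4)=125780 g(20,-2)=166820 g(20,0)=179911 g(20,2)=152456 g(20,4)=87210
t=21: g(21,-21)=1 g(21,-19)=21 g(21,-17)=210 g(21,-15)=1330 g(21,-13)=5985 g(21,-11)=20349 g(21,-9)=54263 g(21,-7)=116259 g(21,-5)=203280 g(21,-3)=292600 g(21,-1)=346731 g(21,1)=332367 g(21,3)=239666 g(21,5)=87210
t=22: g(22,-22)=1 g(22,-20)=22 g(22,-18)=231 g(22,-16)=1540 g(22,-14)=7315 g(22,-12)=26334 g(22,-10)=74612 g(22,-8)=170522 g(22,-6)=319539 g(22,-4)=495880 g(22,-2)=639331 g(22,0)=679098 g(22,2)=572033 g(22,4)=326876
t=23: g(23,-23)=1 g(23,-21)=23 g(23,-19)=253 g(23,-17)=1771 g(23,-15)=8855 g(23,-13)=33649 g(23,-11)=100946 g(23,-9)=245134 g(23,-7)=490061 g(23,-5)=815419 g(23,-3)=1135211 g(23,-1)=1318429 g(23,1)=1251131 g(23,3)=898909 g(23,5)=326876
t=24: g(24,-24)=1 g(24,-22)=24 g(24,-20)=276 g(24,-18)=2024 g(24,-16)=10626 g(24,-14)=42504 g(24,-12)=134595 g(24,-10)=346080 g(24,-8)=735195 g(24,-6)=1305480 g(24,-4)=1950630 g(24,-2)=2453640 g(24,0)=2569560 g(24,2)=2150040 g(24,4)=1225785
t=25: g(25,-25)=1 g(25,-23)=25 g(25,-21)=300 g(25,-19)=2300 g(25,-17)=12650 g(25,-15)=53130 g(25,-13)=177099 g(25,-11)=480675 g(25,-9)=1081275 g(25,-7)=2040675 g(25,-5)=3256110 g(25,-3)=4404270 g(25,-1)=5023200 g(25,1)=4719600 g(25,3)=3375825 g(25,5)=1225785
t=26: g(26,-26)=1 g(26,-24)=26 g(26,-22)=325 g(26,-20)=2600 g(26,-18)=14950 g(26,-16)=65780 g(26,-14)=230229 g(26,-12)=657774 g(26,-10)=1561950 g(26,-8)=3121950 g(26,-6)=5296785 g(26,-4)=7660380 g(26,-2)=9427470 g(26,0)=9742800 g(26,2)=8095425 g(26,4)=4601610
Paths never hitting 6: Σ_s g(26,s) = 50480055
Paths hitting 6: 2^26 - 50480055 = 16628809
P = 16628809/67108864 = 16628809/67108864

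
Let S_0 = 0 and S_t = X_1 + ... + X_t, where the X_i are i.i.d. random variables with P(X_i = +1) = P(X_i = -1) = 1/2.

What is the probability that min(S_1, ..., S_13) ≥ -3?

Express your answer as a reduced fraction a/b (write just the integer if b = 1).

Answer: 3003/4096

Derivation:
Let f(t,s) = #length-t paths at position s with S_1..S_t all ≥ -3.
f(t,s) = f(t-1,s-1) + f(t-1,s+1) for s ≥ -3; f(t,s) = 0 for s < -3.
t=0: f(0,0)=1
t=1: f(1,-1)=1 f(1,1)=1
t=2: f(2,-2)=1 f(2,0)=2 f(2,2)=1
t=3: f(3,-3)=1 f(3,-1)=3 f(3,1)=3 f(3,3)=1
t=4: f(4,-2)=4 f(4,0)=6 f(4,2)=4 f(4,4)=1
t=5: f(5,-3)=4 f(5,-1)=10 f(5,1)=10 f(5,3)=5 f(5,5)=1
t=6: f(6,-2)=14 f(6,0)=20 f(6,2)=15 f(6,4)=6 f(6,6)=1
t=7: f(7,-3)=14 f(7,-1)=34 f(7,1)=35 f(7,3)=21 f(7,5)=7 f(7,7)=1
t=8: f(8,-2)=48 f(8,0)=69 f(8,2)=56 f(8,4)=28 f(8,6)=8 f(8,8)=1
t=9: f(9,-3)=48 f(9,-1)=117 f(9,1)=125 f(9,3)=84 f(9,5)=36 f(9,7)=9 f(9,9)=1
t=10: f(10,-2)=165 f(10,0)=242 f(10,2)=209 f(10,4)=120 f(10,6)=45 f(10,8)=10 f(10,10)=1
t=11: f(11,-3)=165 f(11,-1)=407 f(11,1)=451 f(11,3)=329 f(11,5)=165 f(11,7)=55 f(11,9)=11 f(11,11)=1
t=12: f(12,-2)=572 f(12,0)=858 f(12,2)=780 f(12,4)=494 f(12,6)=220 f(12,8)=66 f(12,10)=12 f(12,12)=1
t=13: f(13,-3)=572 f(13,-1)=1430 f(13,1)=1638 f(13,3)=1274 f(13,5)=714 f(13,7)=286 f(13,9)=78 f(13,11)=13 f(13,13)=1
Σ_s f(13,s) = 6006
P = 6006/8192 = 3003/4096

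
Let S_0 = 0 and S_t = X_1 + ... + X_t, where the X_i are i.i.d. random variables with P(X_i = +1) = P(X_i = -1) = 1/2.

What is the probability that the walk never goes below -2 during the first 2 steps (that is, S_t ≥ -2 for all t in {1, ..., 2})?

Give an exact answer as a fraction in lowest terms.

Let f(t,s) = #length-t paths at position s with S_1..S_t all ≥ -2.
f(t,s) = f(t-1,s-1) + f(t-1,s+1) for s ≥ -2; f(t,s) = 0 for s < -2.
t=0: f(0,0)=1
t=1: f(1,-1)=1 f(1,1)=1
t=2: f(2,-2)=1 f(2,0)=2 f(2,2)=1
Σ_s f(2,s) = 4
P = 4/4 = 1

Answer: 1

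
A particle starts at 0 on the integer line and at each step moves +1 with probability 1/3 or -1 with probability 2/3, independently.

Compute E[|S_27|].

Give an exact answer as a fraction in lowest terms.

Answer: 862142190941/94143178827

Derivation:
S_27 takes values m ≡ 1 (mod 2) with |m| ≤ 27; P(S_27=m) = C(27,(27+m)/2) · (1/3)^((27+m)/2) · (2/3)^((27-m)/2).
Distribution: P(S=-27)=134217728/7625597484987, P(S=-25)=67108864/282429536481, P(S=-23)=436207616/282429536481, P(S=-21)=5452595200/847288609443, P(S=-19)=5452595200/282429536481, P(S=-17)=12540968960/282429536481, P(S=-15)=68975329280/847288609443, P(S=-13)=34487664640/282429536481, P(S=-11)=43109580800/282429536481, P(S=-9)=409541017600/2541865828329, P(S=-7)=40954101760/282429536481, P(S=-5)=31646351360/282429536481, P(S=-3)=63292702720/847288609443, P(S=-1)=12171673600/282429536481, P(S=1)=6085836800/282429536481, P(S=3)=7911587840/847288609443, P(S=5)=988948480/282429536481, P(S=7)=319953920/282429536481, P(S=9)=799884800/2541865828329, P(S=11)=21049600/282429536481, P(S=13)=4209920/282429536481, P(S=15)=2104960/847288609443, P(S=17)=95680/282429536481, P(S=19)=10400/282429536481, P(S=21)=2600/847288609443, P(S=23)=52/282429536481, P(S=25)=2/282429536481, P(S=27)=1/7625597484987
E[|S_27|] = Σ_m |m|·P(S_27=m) = 862142190941/94143178827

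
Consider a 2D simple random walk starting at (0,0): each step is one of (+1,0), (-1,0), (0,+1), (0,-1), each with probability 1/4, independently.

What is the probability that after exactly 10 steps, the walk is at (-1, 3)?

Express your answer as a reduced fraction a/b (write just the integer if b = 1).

Answer: 1575/65536

Derivation:
Let h be the number of horizontal steps (so 10-h are vertical). To end at (-1,3) need (h-1)/2 right-steps and ((10-h)+3)/2 up-steps.
Sum over h with 1 ≤ h ≤ 7, h ≡ 1 (mod 2), 10-h ≡ 1 (mod 2):
h=1: C(10,1)·C(1,0)·C(9,6) = 10·1·84 = 840
h=3: C(10,3)·C(3,1)·C(7,5) = 120·3·21 = 7560
h=5: C(10,5)·C(5,2)·C(5,4) = 252·10·5 = 12600
h=7: C(10,7)·C(7,3)·C(3,3) = 120·35·1 = 4200
Total favorable: 25200
Total paths: 4^10 = 1048576
P = 25200/1048576 = 1575/65536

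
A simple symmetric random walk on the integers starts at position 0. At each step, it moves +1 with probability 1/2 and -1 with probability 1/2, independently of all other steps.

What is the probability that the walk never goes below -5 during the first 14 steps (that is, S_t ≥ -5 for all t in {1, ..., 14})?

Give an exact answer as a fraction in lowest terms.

Let f(t,s) = #length-t paths at position s with S_1..S_t all ≥ -5.
f(t,s) = f(t-1,s-1) + f(t-1,s+1) for s ≥ -5; f(t,s) = 0 for s < -5.
t=0: f(0,0)=1
t=1: f(1,-1)=1 f(1,1)=1
t=2: f(2,-2)=1 f(2,0)=2 f(2,2)=1
t=3: f(3,-3)=1 f(3,-1)=3 f(3,1)=3 f(3,3)=1
t=4: f(4,-4)=1 f(4,-2)=4 f(4,0)=6 f(4,2)=4 f(4,4)=1
t=5: f(5,-5)=1 f(5,-3)=5 f(5,-1)=10 f(5,1)=10 f(5,3)=5 f(5,5)=1
t=6: f(6,-4)=6 f(6,-2)=15 f(6,0)=20 f(6,2)=15 f(6,4)=6 f(6,6)=1
t=7: f(7,-5)=6 f(7,-3)=21 f(7,-1)=35 f(7,1)=35 f(7,3)=21 f(7,5)=7 f(7,7)=1
t=8: f(8,-4)=27 f(8,-2)=56 f(8,0)=70 f(8,2)=56 f(8,4)=28 f(8,6)=8 f(8,8)=1
t=9: f(9,-5)=27 f(9,-3)=83 f(9,-1)=126 f(9,1)=126 f(9,3)=84 f(9,5)=36 f(9,7)=9 f(9,9)=1
t=10: f(10,-4)=110 f(10,-2)=209 f(10,0)=252 f(10,2)=210 f(10,4)=120 f(10,6)=45 f(10,8)=10 f(10,10)=1
t=11: f(11,-5)=110 f(11,-3)=319 f(11,-1)=461 f(11,1)=462 f(11,3)=330 f(11,5)=165 f(11,7)=55 f(11,9)=11 f(11,11)=1
t=12: f(12,-4)=429 f(12,-2)=780 f(12,0)=923 f(12,2)=792 f(12,4)=495 f(12,6)=220 f(12,8)=66 f(12,10)=12 f(12,12)=1
t=13: f(13,-5)=429 f(13,-3)=1209 f(13,-1)=1703 f(13,1)=1715 f(13,3)=1287 f(13,5)=715 f(13,7)=286 f(13,9)=78 f(13,11)=13 f(13,13)=1
t=14: f(14,-4)=1638 f(14,-2)=2912 f(14,0)=3418 f(14,2)=3002 f(14,4)=2002 f(14,6)=1001 f(14,8)=364 f(14,10)=91 f(14,12)=14 f(14,14)=1
Σ_s f(14,s) = 14443
P = 14443/16384 = 14443/16384

Answer: 14443/16384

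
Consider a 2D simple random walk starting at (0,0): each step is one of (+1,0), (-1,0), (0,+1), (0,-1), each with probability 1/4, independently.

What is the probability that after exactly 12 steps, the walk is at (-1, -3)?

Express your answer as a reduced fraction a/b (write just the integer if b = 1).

Let h be the number of horizontal steps (so 12-h are vertical). To end at (-1,-3) need (h-1)/2 right-steps and ((12-h)-3)/2 up-steps.
Sum over h with 1 ≤ h ≤ 9, h ≡ 1 (mod 2), 12-h ≡ 1 (mod 2):
h=1: C(12,1)·C(1,0)·C(11,4) = 12·1·330 = 3960
h=3: C(12,3)·C(3,1)·C(9,3) = 220·3·84 = 55440
h=5: C(12,5)·C(5,2)·C(7,2) = 792·10·21 = 166320
h=7: C(12,7)·C(7,3)·C(5,1) = 792·35·5 = 138600
h=9: C(12,9)·C(9,4)·C(3,0) = 220·126·1 = 27720
Total favorable: 392040
Total paths: 4^12 = 16777216
P = 392040/16777216 = 49005/2097152

Answer: 49005/2097152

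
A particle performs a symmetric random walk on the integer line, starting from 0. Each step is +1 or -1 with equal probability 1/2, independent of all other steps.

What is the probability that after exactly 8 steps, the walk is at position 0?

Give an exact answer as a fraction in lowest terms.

To return to 0 after 8 steps: need exactly 4 steps of +1 and 4 of -1.
Favorable paths: C(8,4) = 70
Total paths: 2^8 = 256
P = 70/256 = 35/128

Answer: 35/128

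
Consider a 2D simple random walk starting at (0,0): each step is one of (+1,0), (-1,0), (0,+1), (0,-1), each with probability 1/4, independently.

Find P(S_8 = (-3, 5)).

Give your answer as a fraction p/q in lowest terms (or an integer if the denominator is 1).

Answer: 7/8192

Derivation:
Let h be the number of horizontal steps (so 8-h are vertical). To end at (-3,5) need (h-3)/2 right-steps and ((8-h)+5)/2 up-steps.
Sum over h with 3 ≤ h ≤ 3, h ≡ 1 (mod 2), 8-h ≡ 1 (mod 2):
h=3: C(8,3)·C(3,0)·C(5,5) = 56·1·1 = 56
Total favorable: 56
Total paths: 4^8 = 65536
P = 56/65536 = 7/8192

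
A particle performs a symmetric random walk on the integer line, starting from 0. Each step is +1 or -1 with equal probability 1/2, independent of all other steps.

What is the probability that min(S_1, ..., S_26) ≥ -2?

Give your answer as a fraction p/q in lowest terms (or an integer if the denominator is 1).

Answer: 928625/2097152

Derivation:
Let f(t,s) = #length-t paths at position s with S_1..S_t all ≥ -2.
f(t,s) = f(t-1,s-1) + f(t-1,s+1) for s ≥ -2; f(t,s) = 0 for s < -2.
t=0: f(0,0)=1
t=1: f(1,-1)=1 f(1,1)=1
t=2: f(2,-2)=1 f(2,0)=2 f(2,2)=1
t=3: f(3,-1)=3 f(3,1)=3 f(3,3)=1
t=4: f(4,-2)=3 f(4,0)=6 f(4,2)=4 f(4,4)=1
t=5: f(5,-1)=9 f(5,1)=10 f(5,3)=5 f(5,5)=1
t=6: f(6,-2)=9 f(6,0)=19 f(6,2)=15 f(6,4)=6 f(6,6)=1
t=7: f(7,-1)=28 f(7,1)=34 f(7,3)=21 f(7,5)=7 f(7,7)=1
t=8: f(8,-2)=28 f(8,0)=62 f(8,2)=55 f(8,4)=28 f(8,6)=8 f(8,8)=1
t=9: f(9,-1)=90 f(9,1)=117 f(9,3)=83 f(9,5)=36 f(9,7)=9 f(9,9)=1
t=10: f(10,-2)=90 f(10,0)=207 f(10,2)=200 f(10,4)=119 f(10,6)=45 f(10,8)=10 f(10,10)=1
t=11: f(11,-1)=297 f(11,1)=407 f(11,3)=319 f(11,5)=164 f(11,7)=55 f(11,9)=11 f(11,11)=1
t=12: f(12,-2)=297 f(12,0)=704 f(12,2)=726 f(12,4)=483 f(12,6)=219 f(12,8)=66 f(12,10)=12 f(12,12)=1
t=13: f(13,-1)=1001 f(13,1)=1430 f(13,3)=1209 f(13,5)=702 f(13,7)=285 f(13,9)=78 f(13,11)=13 f(13,13)=1
t=14: f(14,-2)=1001 f(14,0)=2431 f(14,2)=2639 f(14,4)=1911 f(14,6)=987 f(14,8)=363 f(14,10)=91 f(14,12)=14 f(14,14)=1
t=15: f(15,-1)=3432 f(15,1)=5070 f(15,3)=4550 f(15,5)=2898 f(15,7)=1350 f(15,9)=454 f(15,11)=105 f(15,13)=15 f(15,15)=1
t=16: f(16,-2)=3432 f(16,0)=8502 f(16,2)=9620 f(16,4)=7448 f(16,6)=4248 f(16,8)=1804 f(16,10)=559 f(16,12)=120 f(16,14)=16 f(16,16)=1
t=17: f(17,-1)=11934 f(17,1)=18122 f(17,3)=17068 f(17,5)=11696 f(17,7)=6052 f(17,9)=2363 f(17,11)=679 f(17,13)=136 f(17,15)=17 f(17,17)=1
t=18: f(18,-2)=11934 f(18,0)=30056 f(18,2)=35190 f(18,4)=28764 f(18,6)=17748 f(18,8)=8415 f(18,10)=3042 f(18,12)=815 f(18,14)=153 f(18,16)=18 f(18,18)=1
t=19: f(19,-1)=41990 f(19,1)=65246 f(19,3)=63954 f(19,5)=46512 f(19,7)=26163 f(19,9)=11457 f(19,11)=3857 f(19,13)=968 f(19,15)=171 f(19,17)=19 f(19,19)=1
t=20: f(20,-2)=41990 f(20,0)=107236 f(20,2)=129200 f(20,4)=110466 f(20,6)=72675 f(20,8)=37620 f(20,10)=15314 f(20,12)=4825 f(20,14)=1139 f(20,16)=190 f(20,18)=20 f(20,20)=1
t=21: f(21,-1)=149226 f(21,1)=236436 f(21,3)=239666 f(21,5)=183141 f(21,7)=110295 f(21,9)=52934 f(21,11)=20139 f(21,13)=5964 f(21,15)=1329 f(21,17)=210 f(21,19)=21 f(21,21)=1
t=22: f(22,-2)=149226 f(22,0)=385662 f(22,2)=476102 f(22,4)=422807 f(22,6)=293436 f(22,8)=163229 f(22,10)=73073 f(22,12)=26103 f(22,14)=7293 f(22,16)=1539 f(22,18)=231 f(22,20)=22 f(22,22)=1
t=23: f(23,-1)=534888 f(23,1)=861764 f(23,3)=898909 f(23,5)=716243 f(23,7)=456665 f(23,9)=236302 f(23,11)=99176 f(23,13)=33396 f(23,15)=8832 f(23,17)=1770 f(23,19)=253 f(23,21)=23 f(23,23)=1
t=24: f(24,-2)=534888 f(24,0)=1396652 f(24,2)=1760673 f(24,4)=1615152 f(24,6)=1172908 f(24,8)=692967 f(24,10)=335478 f(24,12)=132572 f(24,14)=42228 f(24,16)=10602 f(24,18)=2023 f(24,20)=276 f(24,22)=24 f(24,24)=1
t=25: f(25,-1)=1931540 f(25,1)=3157325 f(25,3)=3375825 f(25,5)=2788060 f(25,7)=1865875 f(25,9)=1028445 f(25,11)=468050 f(25,13)=174800 f(25,15)=52830 f(25,17)=12625 f(25,19)=2299 f(25,21)=300 f(25,23)=25 f(25,25)=1
t=26: f(26,-2)=1931540 f(26,0)=5088865 f(26,2)=6533150 f(26,4)=6163885 f(26,6)=4653935 f(26,8)=2894320 f(26,10)=1496495 f(26,12)=642850 f(26,14)=227630 f(26,16)=65455 f(26,18)=14924 f(26,20)=2599 f(26,22)=325 f(26,24)=26 f(26,26)=1
Σ_s f(26,s) = 29716000
P = 29716000/67108864 = 928625/2097152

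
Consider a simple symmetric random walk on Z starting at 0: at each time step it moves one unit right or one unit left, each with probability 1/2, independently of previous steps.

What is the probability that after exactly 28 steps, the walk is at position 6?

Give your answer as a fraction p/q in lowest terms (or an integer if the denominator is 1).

To reach position 6 after 28 steps: need 17 steps of +1 and 11 of -1.
Favorable paths: C(28,17) = 21474180
Total paths: 2^28 = 268435456
P = 21474180/268435456 = 5368545/67108864

Answer: 5368545/67108864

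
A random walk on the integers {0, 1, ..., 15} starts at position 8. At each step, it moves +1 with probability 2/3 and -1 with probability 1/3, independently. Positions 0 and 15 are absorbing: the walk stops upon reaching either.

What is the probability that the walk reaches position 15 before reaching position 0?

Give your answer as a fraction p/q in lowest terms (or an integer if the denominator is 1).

Biased walk: p = 2/3, q = 1/3, r = q/p = 1/2
Gambler's ruin: P(hit 15 before 0 | start at 8) = (1 - r^a)/(1 - r^N)
r^8 = 1/256; r^15 = 1/32768
P = (1 - 1/256) / (1 - 1/32768) = 255/256 / 32767/32768 = 32640/32767

Answer: 32640/32767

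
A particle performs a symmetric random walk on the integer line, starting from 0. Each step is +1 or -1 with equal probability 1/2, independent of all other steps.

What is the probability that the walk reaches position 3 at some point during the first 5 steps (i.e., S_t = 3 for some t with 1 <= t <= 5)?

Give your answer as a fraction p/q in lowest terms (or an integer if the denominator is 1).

Count via complement. Let g(t,s) = #length-t paths at position s with S_1..S_t all ≠ 3.
g(t,s) = g(t-1,s-1) + g(t-1,s+1) for s ≠ 3; g(t,3) = 0.
t=0: g(0,0)=1
t=1: g(1,-1)=1 g(1,1)=1
t=2: g(2,-2)=1 g(2,0)=2 g(2,2)=1
t=3: g(3,-3)=1 g(3,-1)=3 g(3,1)=3
t=4: g(4,-4)=1 g(4,-2)=4 g(4,0)=6 g(4,2)=3
t=5: g(5,-5)=1 g(5,-3)=5 g(5,-1)=10 g(5,1)=9
Paths never hitting 3: Σ_s g(5,s) = 25
Paths hitting 3: 2^5 - 25 = 7
P = 7/32 = 7/32

Answer: 7/32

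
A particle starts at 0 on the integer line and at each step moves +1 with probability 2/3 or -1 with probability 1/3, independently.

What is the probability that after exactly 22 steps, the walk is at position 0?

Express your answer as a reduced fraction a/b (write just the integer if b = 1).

Answer: 481574912/10460353203

Derivation:
To be at 0 after 22 steps: need exactly 11 steps of +1 and 11 of -1.
Number of such sequences: C(22,11) = 705432
Each has probability (2/3)^11 · (1/3)^11 = 2048/31381059609
P = 705432 · 2048/31381059609 = 481574912/10460353203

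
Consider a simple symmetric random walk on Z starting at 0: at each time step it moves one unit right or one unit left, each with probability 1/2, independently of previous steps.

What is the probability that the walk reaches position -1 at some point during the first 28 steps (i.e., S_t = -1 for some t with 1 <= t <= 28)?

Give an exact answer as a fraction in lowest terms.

Count via complement. Let g(t,s) = #length-t paths at position s with S_1..S_t all ≠ -1.
g(t,s) = g(t-1,s-1) + g(t-1,s+1) for s ≠ -1; g(t,-1) = 0.
t=0: g(0,0)=1
t=1: g(1,1)=1
t=2: g(2,0)=1 g(2,2)=1
t=3: g(3,1)=2 g(3,3)=1
t=4: g(4,0)=2 g(4,2)=3 g(4,4)=1
t=5: g(5,1)=5 g(5,3)=4 g(5,5)=1
t=6: g(6,0)=5 g(6,2)=9 g(6,4)=5 g(6,6)=1
t=7: g(7,1)=14 g(7,3)=14 g(7,5)=6 g(7,7)=1
t=8: g(8,0)=14 g(8,2)=28 g(8,4)=20 g(8,6)=7 g(8,8)=1
t=9: g(9,1)=42 g(9,3)=48 g(9,5)=27 g(9,7)=8 g(9,9)=1
t=10: g(10,0)=42 g(10,2)=90 g(10,4)=75 g(10,6)=35 g(10,8)=9 g(10,10)=1
t=11: g(11,1)=132 g(11,3)=165 g(11,5)=110 g(11,7)=44 g(11,9)=10 g(11,11)=1
t=12: g(12,0)=132 g(12,2)=297 g(12,4)=275 g(12,6)=154 g(12,8)=54 g(12,10)=11 g(12,12)=1
t=13: g(13,1)=429 g(13,3)=572 g(13,5)=429 g(13,7)=208 g(13,9)=65 g(13,11)=12 g(13,13)=1
t=14: g(14,0)=429 g(14,2)=1001 g(14,4)=1001 g(14,6)=637 g(14,8)=273 g(14,10)=77 g(14,12)=13 g(14,14)=1
t=15: g(15,1)=1430 g(15,3)=2002 g(15,5)=1638 g(15,7)=910 g(15,9)=350 g(15,11)=90 g(15,13)=14 g(15,15)=1
t=16: g(16,0)=1430 g(16,2)=3432 g(16,4)=3640 g(16,6)=2548 g(16,8)=1260 g(16,10)=440 g(16,12)=104 g(16,14)=15 g(16,16)=1
t=17: g(17,1)=4862 g(17,3)=7072 g(17,5)=6188 g(17,7)=3808 g(17,9)=1700 g(17,11)=544 g(17,13)=119 g(17,15)=16 g(17,17)=1
t=18: g(18,0)=4862 g(18,2)=11934 g(18,4)=13260 g(18,6)=9996 g(18,8)=5508 g(18,10)=2244 g(18,12)=663 g(18,14)=135 g(18,16)=17 g(18,18)=1
t=19: g(19,1)=16796 g(19,3)=25194 g(19,5)=23256 g(19,7)=15504 g(19,9)=7752 g(19,11)=2907 g(19,13)=798 g(19,15)=152 g(19,17)=18 g(19,19)=1
t=20: g(20,0)=16796 g(20,2)=41990 g(20,4)=48450 g(20,6)=38760 g(20,8)=23256 g(20,10)=10659 g(20,12)=3705 g(20,14)=950 g(20,16)=170 g(20,18)=19 g(20,20)=1
t=21: g(21,1)=58786 g(21,3)=90440 g(21,5)=87210 g(21,7)=62016 g(21,9)=33915 g(21,11)=14364 g(21,13)=4655 g(21,15)=1120 g(21,17)=189 g(21,19)=20 g(21,21)=1
t=22: g(22,0)=58786 g(22,2)=149226 g(22,4)=177650 g(22,6)=149226 g(22,8)=95931 g(22,10)=48279 g(22,12)=19019 g(22,14)=5775 g(22,16)=1309 g(22,18)=209 g(22,20)=21 g(22,22)=1
t=23: g(23,1)=208012 g(23,3)=326876 g(23,5)=326876 g(23,7)=245157 g(23,9)=144210 g(23,11)=67298 g(23,13)=24794 g(23,15)=7084 g(23,17)=1518 g(23,19)=230 g(23,21)=22 g(23,23)=1
t=24: g(24,0)=208012 g(24,2)=534888 g(24,4)=653752 g(24,6)=572033 g(24,8)=389367 g(24,10)=211508 g(24,12)=92092 g(24,14)=31878 g(24,16)=8602 g(24,18)=1748 g(24,20)=252 g(24,22)=23 g(24,24)=1
t=25: g(25,1)=742900 g(25,3)=1188640 g(25,5)=1225785 g(25,7)=961400 g(25,9)=600875 g(25,11)=303600 g(25,13)=123970 g(25,15)=40480 g(25,17)=10350 g(25,19)=2000 g(25,21)=275 g(25,23)=24 g(25,25)=1
t=26: g(26,0)=742900 g(26,2)=1931540 g(26,4)=2414425 g(26,6)=2187185 g(26,8)=1562275 g(26,10)=904475 g(26,12)=427570 g(26,14)=164450 g(26,16)=50830 g(26,18)=12350 g(26,20)=2275 g(26,22)=299 g(26,24)=25 g(26,26)=1
t=27: g(27,1)=2674440 g(27,3)=4345965 g(27,5)=4601610 g(27,7)=3749460 g(27,9)=2466750 g(27,11)=1332045 g(27,13)=592020 g(27,15)=215280 g(27,17)=63180 g(27,19)=14625 g(27,21)=2574 g(27,23)=324 g(27,25)=26 g(27,27)=1
t=28: g(28,0)=2674440 g(28,2)=7020405 g(28,4)=8947575 g(28,6)=8351070 g(28,8)=6216210 g(28,10)=3798795 g(28,12)=1924065 g(28,14)=807300 g(28,16)=278460 g(28,18)=77805 g(28,20)=17199 g(28,22)=2898 g(28,24)=350 g(28,26)=27 g(28,28)=1
Paths never hitting -1: Σ_s g(28,s) = 40116600
Paths hitting -1: 2^28 - 40116600 = 228318856
P = 228318856/268435456 = 28539857/33554432

Answer: 28539857/33554432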